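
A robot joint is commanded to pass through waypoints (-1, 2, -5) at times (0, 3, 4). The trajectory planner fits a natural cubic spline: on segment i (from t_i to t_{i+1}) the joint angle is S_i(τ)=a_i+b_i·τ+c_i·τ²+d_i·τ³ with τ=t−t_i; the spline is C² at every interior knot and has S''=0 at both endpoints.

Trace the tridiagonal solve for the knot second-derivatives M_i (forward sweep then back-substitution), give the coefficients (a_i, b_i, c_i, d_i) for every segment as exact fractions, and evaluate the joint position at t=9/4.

Δ: Δ0=1, Δ1=-7
row 1: diag=8, rhs=-48; c'=1/8, d'=-6
back: M1=-6
M: M0=0, M1=-6, M2=0
seg 0: a=-1, c=M0/2=0, d=(M1−M0)/(6·3)=-1/3, b=Δ0−h0·(2M0+M1)/6=4
seg 1: a=2, c=M1/2=-3, d=(M2−M1)/(6·1)=1, b=Δ1−h1·(2M1+M2)/6=-5
t_q=9/4 → seg 0, τ=9/4; S=-1+4·τ+0·τ²+-1/3·τ³=269/64

  seg 0: a=-1 b=4 c=0 d=-1/3
  seg 1: a=2 b=-5 c=-3 d=1
S(9/4) = 269/64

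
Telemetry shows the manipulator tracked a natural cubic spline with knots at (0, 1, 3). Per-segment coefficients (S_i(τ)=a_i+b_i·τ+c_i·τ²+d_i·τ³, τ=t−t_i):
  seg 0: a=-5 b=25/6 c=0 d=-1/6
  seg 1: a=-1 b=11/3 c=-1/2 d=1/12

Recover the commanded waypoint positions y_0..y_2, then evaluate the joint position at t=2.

y_0=-5 y_1=-1 y_2=5
S(2) = 9/4

y_0 = S_0(0) = a_0 = -5
y_1 = S_1(0) = a_1 = -1
y_2 = S_1(2) = 5
t_q=2 is in segment 1 (τ=1); S_1(τ)=9/4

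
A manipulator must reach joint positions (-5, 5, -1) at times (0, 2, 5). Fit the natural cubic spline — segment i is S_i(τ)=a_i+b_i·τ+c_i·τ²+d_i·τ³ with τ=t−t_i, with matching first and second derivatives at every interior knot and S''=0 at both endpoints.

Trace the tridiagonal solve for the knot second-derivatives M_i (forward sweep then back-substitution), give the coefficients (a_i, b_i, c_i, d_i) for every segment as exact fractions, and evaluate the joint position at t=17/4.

Δ: Δ0=5, Δ1=-2
row 1: diag=10, rhs=-42; c'=3/10, d'=-21/5
back: M1=-21/5
M: M0=0, M1=-21/5, M2=0
seg 0: a=-5, c=M0/2=0, d=(M1−M0)/(6·2)=-7/20, b=Δ0−h0·(2M0+M1)/6=32/5
seg 1: a=5, c=M1/2=-21/10, d=(M2−M1)/(6·3)=7/30, b=Δ1−h1·(2M1+M2)/6=11/5
t_q=17/4 → seg 1, τ=9/4; S=5+11/5·τ+-21/10·τ²+7/30·τ³=253/128

  seg 0: a=-5 b=32/5 c=0 d=-7/20
  seg 1: a=5 b=11/5 c=-21/10 d=7/30
S(17/4) = 253/128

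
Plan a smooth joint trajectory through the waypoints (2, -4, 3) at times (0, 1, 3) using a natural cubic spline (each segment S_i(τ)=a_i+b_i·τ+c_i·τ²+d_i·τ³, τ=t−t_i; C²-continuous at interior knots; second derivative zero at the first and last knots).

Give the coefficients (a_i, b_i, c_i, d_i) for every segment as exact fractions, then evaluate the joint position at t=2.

  seg 0: a=2 b=-91/12 c=0 d=19/12
  seg 1: a=-4 b=-17/6 c=19/4 d=-19/24
S(2) = -23/8

Δ: Δ0=-6, Δ1=7/2
row 1: diag=6, rhs=57; c'=1/3, d'=19/2
back: M1=19/2
M: M0=0, M1=19/2, M2=0
seg 0: a=2, c=M0/2=0, d=(M1−M0)/(6·1)=19/12, b=Δ0−h0·(2M0+M1)/6=-91/12
seg 1: a=-4, c=M1/2=19/4, d=(M2−M1)/(6·2)=-19/24, b=Δ1−h1·(2M1+M2)/6=-17/6
t_q=2 → seg 1, τ=1; S=-4+-17/6·τ+19/4·τ²+-19/24·τ³=-23/8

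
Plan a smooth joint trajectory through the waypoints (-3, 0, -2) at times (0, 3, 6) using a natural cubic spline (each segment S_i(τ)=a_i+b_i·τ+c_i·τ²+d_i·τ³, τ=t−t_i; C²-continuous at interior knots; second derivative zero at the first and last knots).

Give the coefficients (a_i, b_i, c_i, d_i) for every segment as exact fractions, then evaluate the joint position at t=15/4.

Δ: Δ0=1, Δ1=-2/3
row 1: diag=12, rhs=-10; c'=1/4, d'=-5/6
back: M1=-5/6
M: M0=0, M1=-5/6, M2=0
seg 0: a=-3, c=M0/2=0, d=(M1−M0)/(6·3)=-5/108, b=Δ0−h0·(2M0+M1)/6=17/12
seg 1: a=0, c=M1/2=-5/12, d=(M2−M1)/(6·3)=5/108, b=Δ1−h1·(2M1+M2)/6=1/6
t_q=15/4 → seg 1, τ=3/4; S=0+1/6·τ+-5/12·τ²+5/108·τ³=-23/256

  seg 0: a=-3 b=17/12 c=0 d=-5/108
  seg 1: a=0 b=1/6 c=-5/12 d=5/108
S(15/4) = -23/256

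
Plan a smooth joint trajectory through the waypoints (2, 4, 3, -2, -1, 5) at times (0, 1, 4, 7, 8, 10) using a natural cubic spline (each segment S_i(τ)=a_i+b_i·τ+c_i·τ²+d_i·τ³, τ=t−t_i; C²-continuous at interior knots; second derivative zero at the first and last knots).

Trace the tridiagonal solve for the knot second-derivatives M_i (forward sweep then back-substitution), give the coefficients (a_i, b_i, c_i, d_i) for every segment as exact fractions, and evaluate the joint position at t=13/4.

  seg 0: a=2 b=2730/1219 c=0 d=-292/1219
  seg 1: a=4 b=1854/1219 c=-876/1219 d=1103/32913
  seg 2: a=3 b=-2299/1219 c=-1525/3657 d=5377/32913
  seg 3: a=-2 b=28/1219 c=1284/1219 d=-93/1219
  seg 4: a=-1 b=2317/1219 c=1005/1219 d=-335/2438
S(13/4) = 324997/78016

Δ: Δ0=2, Δ1=-1/3, Δ2=-5/3, Δ3=1, Δ4=3
row 1: diag=8, rhs=-14; c'=3/8, d'=-7/4
row 2: denom=12−3·3/8=87/8; d'=(-8−3·-7/4)/(87/8)=-22/87
row 3: denom=8−3·8/29=208/29; d'=(16−3·-22/87)/(208/29)=243/104
row 4: denom=6−1·29/208=1219/208; d'=(12−1·243/104)/(1219/208)=2010/1219
back: M4=2010/1219
back: M3=243/104−29/208·2010/1219=2568/1219
back: M2=-22/87−8/29·2568/1219=-3050/3657
back: M1=-7/4−3/8·-3050/3657=-1752/1219
M: M0=0, M1=-1752/1219, M2=-3050/3657, M3=2568/1219, M4=2010/1219, M5=0
seg 0: a=2, c=M0/2=0, d=(M1−M0)/(6·1)=-292/1219, b=Δ0−h0·(2M0+M1)/6=2730/1219
seg 1: a=4, c=M1/2=-876/1219, d=(M2−M1)/(6·3)=1103/32913, b=Δ1−h1·(2M1+M2)/6=1854/1219
seg 2: a=3, c=M2/2=-1525/3657, d=(M3−M2)/(6·3)=5377/32913, b=Δ2−h2·(2M2+M3)/6=-2299/1219
seg 3: a=-2, c=M3/2=1284/1219, d=(M4−M3)/(6·1)=-93/1219, b=Δ3−h3·(2M3+M4)/6=28/1219
seg 4: a=-1, c=M4/2=1005/1219, d=(M5−M4)/(6·2)=-335/2438, b=Δ4−h4·(2M4+M5)/6=2317/1219
t_q=13/4 → seg 1, τ=9/4; S=4+1854/1219·τ+-876/1219·τ²+1103/32913·τ³=324997/78016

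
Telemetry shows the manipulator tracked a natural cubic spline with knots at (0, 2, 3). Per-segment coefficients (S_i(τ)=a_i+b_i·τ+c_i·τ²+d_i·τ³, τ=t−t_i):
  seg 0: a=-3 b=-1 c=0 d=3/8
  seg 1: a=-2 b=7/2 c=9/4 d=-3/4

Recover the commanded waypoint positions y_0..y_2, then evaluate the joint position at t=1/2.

y_0=-3 y_1=-2 y_2=3
S(1/2) = -221/64

y_0 = S_0(0) = a_0 = -3
y_1 = S_1(0) = a_1 = -2
y_2 = S_1(1) = 3
t_q=1/2 is in segment 0 (τ=1/2); S_0(τ)=-221/64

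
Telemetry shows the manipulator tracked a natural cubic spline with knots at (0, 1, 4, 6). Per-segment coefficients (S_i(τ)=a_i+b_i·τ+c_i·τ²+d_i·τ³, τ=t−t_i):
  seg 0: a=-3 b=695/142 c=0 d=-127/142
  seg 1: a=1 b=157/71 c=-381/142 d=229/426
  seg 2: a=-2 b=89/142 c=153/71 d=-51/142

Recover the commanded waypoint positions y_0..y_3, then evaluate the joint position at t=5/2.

y_0=-3 y_1=1 y_2=-2 y_3=5
S(5/2) = 107/1136

y_0 = S_0(0) = a_0 = -3
y_1 = S_1(0) = a_1 = 1
y_2 = S_2(0) = a_2 = -2
y_3 = S_2(2) = 5
t_q=5/2 is in segment 1 (τ=3/2); S_1(τ)=107/1136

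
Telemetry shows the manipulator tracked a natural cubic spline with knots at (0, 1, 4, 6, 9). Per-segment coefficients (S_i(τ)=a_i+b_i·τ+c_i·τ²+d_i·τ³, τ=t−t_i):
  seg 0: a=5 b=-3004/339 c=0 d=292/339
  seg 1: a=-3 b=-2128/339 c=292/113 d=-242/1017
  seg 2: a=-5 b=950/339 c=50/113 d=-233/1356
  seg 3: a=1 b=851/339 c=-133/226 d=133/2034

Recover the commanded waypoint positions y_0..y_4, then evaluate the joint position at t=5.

y_0=5 y_1=-3 y_2=-5 y_3=1 y_4=5
S(5) = -871/452

y_0 = S_0(0) = a_0 = 5
y_1 = S_1(0) = a_1 = -3
y_2 = S_2(0) = a_2 = -5
y_3 = S_3(0) = a_3 = 1
y_4 = S_3(3) = 5
t_q=5 is in segment 2 (τ=1); S_2(τ)=-871/452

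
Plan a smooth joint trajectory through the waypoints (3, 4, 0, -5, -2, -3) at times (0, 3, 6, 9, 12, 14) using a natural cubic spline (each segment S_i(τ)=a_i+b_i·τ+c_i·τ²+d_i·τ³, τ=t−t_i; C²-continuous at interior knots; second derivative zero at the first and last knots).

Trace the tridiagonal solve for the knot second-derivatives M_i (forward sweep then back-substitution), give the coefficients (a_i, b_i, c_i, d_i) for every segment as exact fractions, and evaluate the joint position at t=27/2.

Δ: Δ0=1/3, Δ1=-4/3, Δ2=-5/3, Δ3=1, Δ4=-1/2
row 1: diag=12, rhs=-10; c'=1/4, d'=-5/6
row 2: denom=12−3·1/4=45/4; d'=(-2−3·-5/6)/(45/4)=2/45
row 3: denom=12−3·4/15=56/5; d'=(16−3·2/45)/(56/5)=17/12
row 4: denom=10−3·15/56=515/56; d'=(-9−3·17/12)/(515/56)=-742/515
back: M4=-742/515
back: M3=17/12−15/56·-742/515=557/309
back: M2=2/45−4/15·557/309=-674/1545
back: M1=-5/6−1/4·-674/1545=-373/515
M: M0=0, M1=-373/515, M2=-674/1545, M3=557/309, M4=-742/515, M5=0
seg 0: a=3, c=M0/2=0, d=(M1−M0)/(6·3)=-373/9270, b=Δ0−h0·(2M0+M1)/6=2149/3090
seg 1: a=4, c=M1/2=-373/1030, d=(M2−M1)/(6·3)=89/5562, b=Δ1−h1·(2M1+M2)/6=-604/1545
seg 2: a=0, c=M2/2=-337/1545, d=(M3−M2)/(6·3)=1153/9270, b=Δ2−h2·(2M2+M3)/6=-6587/3090
seg 3: a=-5, c=M3/2=557/618, d=(M4−M3)/(6·3)=-5011/27810, b=Δ3−h3·(2M3+M4)/6=-127/1545
seg 4: a=-2, c=M4/2=-371/515, d=(M5−M4)/(6·2)=371/3090, b=Δ4−h4·(2M4+M5)/6=1423/3090
t_q=27/2 → seg 4, τ=3/2; S=-2+1423/3090·τ+-371/515·τ²+371/3090·τ³=-4161/1648

  seg 0: a=3 b=2149/3090 c=0 d=-373/9270
  seg 1: a=4 b=-604/1545 c=-373/1030 d=89/5562
  seg 2: a=0 b=-6587/3090 c=-337/1545 d=1153/9270
  seg 3: a=-5 b=-127/1545 c=557/618 d=-5011/27810
  seg 4: a=-2 b=1423/3090 c=-371/515 d=371/3090
S(27/2) = -4161/1648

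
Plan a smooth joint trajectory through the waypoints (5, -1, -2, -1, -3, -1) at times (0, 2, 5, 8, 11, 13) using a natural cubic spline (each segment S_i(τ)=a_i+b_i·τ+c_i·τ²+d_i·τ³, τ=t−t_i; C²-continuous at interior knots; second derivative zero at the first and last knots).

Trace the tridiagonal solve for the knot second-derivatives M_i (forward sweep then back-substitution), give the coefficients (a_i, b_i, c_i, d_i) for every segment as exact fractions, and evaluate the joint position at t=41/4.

Δ: Δ0=-3, Δ1=-1/3, Δ2=1/3, Δ3=-2/3, Δ4=1
row 1: diag=10, rhs=16; c'=3/10, d'=8/5
row 2: denom=12−3·3/10=111/10; d'=(4−3·8/5)/(111/10)=-8/111
row 3: denom=12−3·10/37=414/37; d'=(-6−3·-8/111)/(414/37)=-107/207
row 4: denom=10−3·37/138=423/46; d'=(10−3·-107/207)/(423/46)=1594/1269
back: M4=1594/1269
back: M3=-107/207−37/138·1594/1269=-3250/3807
back: M2=-8/111−10/37·-3250/3807=604/3807
back: M1=8/5−3/10·604/3807=1970/1269
M: M0=0, M1=1970/1269, M2=604/3807, M3=-3250/3807, M4=1594/1269, M5=0
seg 0: a=5, c=M0/2=0, d=(M1−M0)/(6·2)=985/7614, b=Δ0−h0·(2M0+M1)/6=-13391/3807
seg 1: a=-1, c=M1/2=985/1269, d=(M2−M1)/(6·3)=-2653/34263, b=Δ1−h1·(2M1+M2)/6=-7481/3807
seg 2: a=-2, c=M2/2=302/3807, d=(M3−M2)/(6·3)=-41/729, b=Δ2−h2·(2M2+M3)/6=2290/3807
seg 3: a=-1, c=M3/2=-1625/3807, d=(M4−M3)/(6·3)=4016/34263, b=Δ3−h3·(2M3+M4)/6=-1679/3807
seg 4: a=-3, c=M4/2=797/1269, d=(M5−M4)/(6·2)=-797/7614, b=Δ4−h4·(2M4+M5)/6=619/3807
t_q=41/4 → seg 3, τ=9/4; S=-1+-1679/3807·τ+-1625/3807·τ²+4016/34263·τ³=-19073/6768

  seg 0: a=5 b=-13391/3807 c=0 d=985/7614
  seg 1: a=-1 b=-7481/3807 c=985/1269 d=-2653/34263
  seg 2: a=-2 b=2290/3807 c=302/3807 d=-41/729
  seg 3: a=-1 b=-1679/3807 c=-1625/3807 d=4016/34263
  seg 4: a=-3 b=619/3807 c=797/1269 d=-797/7614
S(41/4) = -19073/6768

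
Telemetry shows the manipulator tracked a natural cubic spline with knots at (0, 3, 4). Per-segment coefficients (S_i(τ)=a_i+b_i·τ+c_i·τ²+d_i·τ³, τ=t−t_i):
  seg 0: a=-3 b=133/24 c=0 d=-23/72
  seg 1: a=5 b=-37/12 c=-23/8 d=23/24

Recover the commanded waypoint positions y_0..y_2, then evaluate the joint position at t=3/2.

y_0=-3 y_1=5 y_2=0
S(3/2) = 271/64

y_0 = S_0(0) = a_0 = -3
y_1 = S_1(0) = a_1 = 5
y_2 = S_1(1) = 0
t_q=3/2 is in segment 0 (τ=3/2); S_0(τ)=271/64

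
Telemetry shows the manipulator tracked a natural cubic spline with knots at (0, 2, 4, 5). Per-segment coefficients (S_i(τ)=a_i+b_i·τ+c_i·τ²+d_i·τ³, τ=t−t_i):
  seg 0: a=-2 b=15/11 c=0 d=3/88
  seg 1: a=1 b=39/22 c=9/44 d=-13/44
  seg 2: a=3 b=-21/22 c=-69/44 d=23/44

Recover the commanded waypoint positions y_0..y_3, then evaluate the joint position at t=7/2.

y_0=-2 y_1=1 y_2=3 y_3=1
S(7/2) = 1099/352

y_0 = S_0(0) = a_0 = -2
y_1 = S_1(0) = a_1 = 1
y_2 = S_2(0) = a_2 = 3
y_3 = S_2(1) = 1
t_q=7/2 is in segment 1 (τ=3/2); S_1(τ)=1099/352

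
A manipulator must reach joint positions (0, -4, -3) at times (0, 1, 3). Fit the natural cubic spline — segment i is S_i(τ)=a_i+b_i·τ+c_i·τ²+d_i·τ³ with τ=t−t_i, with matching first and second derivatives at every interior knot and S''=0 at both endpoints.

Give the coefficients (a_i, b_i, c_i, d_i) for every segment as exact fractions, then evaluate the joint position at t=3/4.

Δ: Δ0=-4, Δ1=1/2
row 1: diag=6, rhs=27; c'=1/3, d'=9/2
back: M1=9/2
M: M0=0, M1=9/2, M2=0
seg 0: a=0, c=M0/2=0, d=(M1−M0)/(6·1)=3/4, b=Δ0−h0·(2M0+M1)/6=-19/4
seg 1: a=-4, c=M1/2=9/4, d=(M2−M1)/(6·2)=-3/8, b=Δ1−h1·(2M1+M2)/6=-5/2
t_q=3/4 → seg 0, τ=3/4; S=0+-19/4·τ+0·τ²+3/4·τ³=-831/256

  seg 0: a=0 b=-19/4 c=0 d=3/4
  seg 1: a=-4 b=-5/2 c=9/4 d=-3/8
S(3/4) = -831/256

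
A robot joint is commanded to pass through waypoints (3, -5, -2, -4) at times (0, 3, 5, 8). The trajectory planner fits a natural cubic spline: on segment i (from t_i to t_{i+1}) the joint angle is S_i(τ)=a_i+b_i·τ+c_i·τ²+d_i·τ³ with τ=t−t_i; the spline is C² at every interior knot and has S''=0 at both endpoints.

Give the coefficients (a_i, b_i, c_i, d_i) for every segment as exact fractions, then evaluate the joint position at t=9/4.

Δ: Δ0=-8/3, Δ1=3/2, Δ2=-2/3
row 1: diag=10, rhs=25; c'=1/5, d'=5/2
row 2: denom=10−2·1/5=48/5; d'=(-13−2·5/2)/(48/5)=-15/8
back: M2=-15/8
back: M1=5/2−1/5·-15/8=23/8
M: M0=0, M1=23/8, M2=-15/8, M3=0
seg 0: a=3, c=M0/2=0, d=(M1−M0)/(6·3)=23/144, b=Δ0−h0·(2M0+M1)/6=-197/48
seg 1: a=-5, c=M1/2=23/16, d=(M2−M1)/(6·2)=-19/48, b=Δ1−h1·(2M1+M2)/6=5/24
seg 2: a=-2, c=M2/2=-15/16, d=(M3−M2)/(6·3)=5/48, b=Δ2−h2·(2M2+M3)/6=29/24
t_q=9/4 → seg 0, τ=9/4; S=3+-197/48·τ+0·τ²+23/144·τ³=-4521/1024

  seg 0: a=3 b=-197/48 c=0 d=23/144
  seg 1: a=-5 b=5/24 c=23/16 d=-19/48
  seg 2: a=-2 b=29/24 c=-15/16 d=5/48
S(9/4) = -4521/1024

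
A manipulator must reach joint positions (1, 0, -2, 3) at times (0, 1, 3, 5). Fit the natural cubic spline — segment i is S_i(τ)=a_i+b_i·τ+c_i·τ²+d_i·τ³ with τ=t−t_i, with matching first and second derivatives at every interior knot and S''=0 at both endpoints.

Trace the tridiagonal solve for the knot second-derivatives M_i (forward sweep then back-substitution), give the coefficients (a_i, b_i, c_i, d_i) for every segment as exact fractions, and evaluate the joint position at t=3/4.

Δ: Δ0=-1, Δ1=-1, Δ2=5/2
row 1: diag=6, rhs=0; c'=1/3, d'=0
row 2: denom=8−2·1/3=22/3; d'=(21−2·0)/(22/3)=63/22
back: M2=63/22
back: M1=0−1/3·63/22=-21/22
M: M0=0, M1=-21/22, M2=63/22, M3=0
seg 0: a=1, c=M0/2=0, d=(M1−M0)/(6·1)=-7/44, b=Δ0−h0·(2M0+M1)/6=-37/44
seg 1: a=0, c=M1/2=-21/44, d=(M2−M1)/(6·2)=7/22, b=Δ1−h1·(2M1+M2)/6=-29/22
seg 2: a=-2, c=M2/2=63/44, d=(M3−M2)/(6·2)=-21/88, b=Δ2−h2·(2M2+M3)/6=13/22
t_q=3/4 → seg 0, τ=3/4; S=1+-37/44·τ+0·τ²+-7/44·τ³=851/2816

  seg 0: a=1 b=-37/44 c=0 d=-7/44
  seg 1: a=0 b=-29/22 c=-21/44 d=7/22
  seg 2: a=-2 b=13/22 c=63/44 d=-21/88
S(3/4) = 851/2816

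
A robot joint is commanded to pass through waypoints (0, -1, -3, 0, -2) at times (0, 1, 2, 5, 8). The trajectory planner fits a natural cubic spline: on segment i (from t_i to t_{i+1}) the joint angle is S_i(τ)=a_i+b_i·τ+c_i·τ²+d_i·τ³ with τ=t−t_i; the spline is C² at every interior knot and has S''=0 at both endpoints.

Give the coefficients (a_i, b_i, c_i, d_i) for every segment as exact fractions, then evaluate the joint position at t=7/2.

Δ: Δ0=-1, Δ1=-2, Δ2=1, Δ3=-2/3
row 1: diag=4, rhs=-6; c'=1/4, d'=-3/2
row 2: denom=8−1·1/4=31/4; d'=(18−1·-3/2)/(31/4)=78/31
row 3: denom=12−3·12/31=336/31; d'=(-10−3·78/31)/(336/31)=-34/21
back: M3=-34/21
back: M2=78/31−12/31·-34/21=22/7
back: M1=-3/2−1/4·22/7=-16/7
M: M0=0, M1=-16/7, M2=22/7, M3=-34/21, M4=0
seg 0: a=0, c=M0/2=0, d=(M1−M0)/(6·1)=-8/21, b=Δ0−h0·(2M0+M1)/6=-13/21
seg 1: a=-1, c=M1/2=-8/7, d=(M2−M1)/(6·1)=19/21, b=Δ1−h1·(2M1+M2)/6=-37/21
seg 2: a=-3, c=M2/2=11/7, d=(M3−M2)/(6·3)=-50/189, b=Δ2−h2·(2M2+M3)/6=-4/3
seg 3: a=0, c=M3/2=-17/21, d=(M4−M3)/(6·3)=17/189, b=Δ3−h3·(2M3+M4)/6=20/21
t_q=7/2 → seg 2, τ=3/2; S=-3+-4/3·τ+11/7·τ²+-50/189·τ³=-33/14

  seg 0: a=0 b=-13/21 c=0 d=-8/21
  seg 1: a=-1 b=-37/21 c=-8/7 d=19/21
  seg 2: a=-3 b=-4/3 c=11/7 d=-50/189
  seg 3: a=0 b=20/21 c=-17/21 d=17/189
S(7/2) = -33/14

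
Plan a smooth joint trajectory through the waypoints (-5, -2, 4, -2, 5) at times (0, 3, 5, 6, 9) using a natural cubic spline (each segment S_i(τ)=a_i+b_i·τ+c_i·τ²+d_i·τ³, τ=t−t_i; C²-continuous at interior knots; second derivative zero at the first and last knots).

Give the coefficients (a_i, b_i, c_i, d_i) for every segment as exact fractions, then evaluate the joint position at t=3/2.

Δ: Δ0=1, Δ1=3, Δ2=-6, Δ3=7/3
row 1: diag=10, rhs=12; c'=1/5, d'=6/5
row 2: denom=6−2·1/5=28/5; d'=(-54−2·6/5)/(28/5)=-141/14
row 3: denom=8−1·5/28=219/28; d'=(50−1·-141/14)/(219/28)=1682/219
back: M3=1682/219
back: M2=-141/14−5/28·1682/219=-2506/219
back: M1=6/5−1/5·-2506/219=764/219
M: M0=0, M1=764/219, M2=-2506/219, M3=1682/219, M4=0
seg 0: a=-5, c=M0/2=0, d=(M1−M0)/(6·3)=382/1971, b=Δ0−h0·(2M0+M1)/6=-163/219
seg 1: a=-2, c=M1/2=382/219, d=(M2−M1)/(6·2)=-545/438, b=Δ1−h1·(2M1+M2)/6=983/219
seg 2: a=4, c=M2/2=-1253/219, d=(M3−M2)/(6·1)=698/219, b=Δ2−h2·(2M2+M3)/6=-253/73
seg 3: a=-2, c=M3/2=841/219, d=(M4−M3)/(6·3)=-841/1971, b=Δ3−h3·(2M3+M4)/6=-1171/219
t_q=3/2 → seg 0, τ=3/2; S=-5+-163/219·τ+0·τ²+382/1971·τ³=-1595/292

  seg 0: a=-5 b=-163/219 c=0 d=382/1971
  seg 1: a=-2 b=983/219 c=382/219 d=-545/438
  seg 2: a=4 b=-253/73 c=-1253/219 d=698/219
  seg 3: a=-2 b=-1171/219 c=841/219 d=-841/1971
S(3/2) = -1595/292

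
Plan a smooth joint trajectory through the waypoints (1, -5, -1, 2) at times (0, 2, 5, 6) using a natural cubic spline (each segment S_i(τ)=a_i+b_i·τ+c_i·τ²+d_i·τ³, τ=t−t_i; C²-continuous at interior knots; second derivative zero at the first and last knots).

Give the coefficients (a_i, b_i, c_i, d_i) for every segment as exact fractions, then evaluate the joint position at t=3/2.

  seg 0: a=1 b=-817/213 c=0 d=89/426
  seg 1: a=-5 b=-283/213 c=89/71 d=-26/213
  seg 2: a=-1 b=617/213 c=11/71 d=-11/213
S(3/2) = -4599/1136

Δ: Δ0=-3, Δ1=4/3, Δ2=3
row 1: diag=10, rhs=26; c'=3/10, d'=13/5
row 2: denom=8−3·3/10=71/10; d'=(10−3·13/5)/(71/10)=22/71
back: M2=22/71
back: M1=13/5−3/10·22/71=178/71
M: M0=0, M1=178/71, M2=22/71, M3=0
seg 0: a=1, c=M0/2=0, d=(M1−M0)/(6·2)=89/426, b=Δ0−h0·(2M0+M1)/6=-817/213
seg 1: a=-5, c=M1/2=89/71, d=(M2−M1)/(6·3)=-26/213, b=Δ1−h1·(2M1+M2)/6=-283/213
seg 2: a=-1, c=M2/2=11/71, d=(M3−M2)/(6·1)=-11/213, b=Δ2−h2·(2M2+M3)/6=617/213
t_q=3/2 → seg 0, τ=3/2; S=1+-817/213·τ+0·τ²+89/426·τ³=-4599/1136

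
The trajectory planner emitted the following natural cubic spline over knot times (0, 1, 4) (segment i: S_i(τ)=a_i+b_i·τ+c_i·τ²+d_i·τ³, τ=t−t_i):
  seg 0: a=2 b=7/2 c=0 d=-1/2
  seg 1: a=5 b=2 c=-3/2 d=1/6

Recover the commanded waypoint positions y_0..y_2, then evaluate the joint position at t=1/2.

y_0 = S_0(0) = a_0 = 2
y_1 = S_1(0) = a_1 = 5
y_2 = S_1(3) = 2
t_q=1/2 is in segment 0 (τ=1/2); S_0(τ)=59/16

y_0=2 y_1=5 y_2=2
S(1/2) = 59/16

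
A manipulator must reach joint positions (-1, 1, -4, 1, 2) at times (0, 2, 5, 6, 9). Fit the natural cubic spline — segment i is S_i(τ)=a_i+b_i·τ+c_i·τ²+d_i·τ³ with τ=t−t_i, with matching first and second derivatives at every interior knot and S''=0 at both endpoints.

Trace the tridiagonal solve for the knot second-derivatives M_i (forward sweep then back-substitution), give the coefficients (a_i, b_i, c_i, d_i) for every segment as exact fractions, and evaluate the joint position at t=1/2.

  seg 0: a=-1 b=69/31 c=0 d=-19/62
  seg 1: a=1 b=-45/31 c=-57/31 d=493/837
  seg 2: a=-4 b=106/31 c=322/93 d=-175/93
  seg 3: a=1 b=437/93 c=-203/93 d=203/837
S(1/2) = 37/496

Δ: Δ0=1, Δ1=-5/3, Δ2=5, Δ3=1/3
row 1: diag=10, rhs=-16; c'=3/10, d'=-8/5
row 2: denom=8−3·3/10=71/10; d'=(40−3·-8/5)/(71/10)=448/71
row 3: denom=8−1·10/71=558/71; d'=(-28−1·448/71)/(558/71)=-406/93
back: M3=-406/93
back: M2=448/71−10/71·-406/93=644/93
back: M1=-8/5−3/10·644/93=-114/31
M: M0=0, M1=-114/31, M2=644/93, M3=-406/93, M4=0
seg 0: a=-1, c=M0/2=0, d=(M1−M0)/(6·2)=-19/62, b=Δ0−h0·(2M0+M1)/6=69/31
seg 1: a=1, c=M1/2=-57/31, d=(M2−M1)/(6·3)=493/837, b=Δ1−h1·(2M1+M2)/6=-45/31
seg 2: a=-4, c=M2/2=322/93, d=(M3−M2)/(6·1)=-175/93, b=Δ2−h2·(2M2+M3)/6=106/31
seg 3: a=1, c=M3/2=-203/93, d=(M4−M3)/(6·3)=203/837, b=Δ3−h3·(2M3+M4)/6=437/93
t_q=1/2 → seg 0, τ=1/2; S=-1+69/31·τ+0·τ²+-19/62·τ³=37/496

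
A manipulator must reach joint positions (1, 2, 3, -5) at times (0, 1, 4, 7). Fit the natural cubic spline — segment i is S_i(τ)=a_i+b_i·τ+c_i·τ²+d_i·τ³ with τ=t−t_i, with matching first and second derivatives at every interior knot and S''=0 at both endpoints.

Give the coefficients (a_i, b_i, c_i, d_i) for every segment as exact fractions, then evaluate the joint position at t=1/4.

  seg 0: a=1 b=86/87 c=0 d=1/87
  seg 1: a=2 b=89/87 c=1/29 d=-23/261
  seg 2: a=3 b=-100/87 c=-22/29 d=22/261
S(1/4) = 2315/1856

Δ: Δ0=1, Δ1=1/3, Δ2=-8/3
row 1: diag=8, rhs=-4; c'=3/8, d'=-1/2
row 2: denom=12−3·3/8=87/8; d'=(-18−3·-1/2)/(87/8)=-44/29
back: M2=-44/29
back: M1=-1/2−3/8·-44/29=2/29
M: M0=0, M1=2/29, M2=-44/29, M3=0
seg 0: a=1, c=M0/2=0, d=(M1−M0)/(6·1)=1/87, b=Δ0−h0·(2M0+M1)/6=86/87
seg 1: a=2, c=M1/2=1/29, d=(M2−M1)/(6·3)=-23/261, b=Δ1−h1·(2M1+M2)/6=89/87
seg 2: a=3, c=M2/2=-22/29, d=(M3−M2)/(6·3)=22/261, b=Δ2−h2·(2M2+M3)/6=-100/87
t_q=1/4 → seg 0, τ=1/4; S=1+86/87·τ+0·τ²+1/87·τ³=2315/1856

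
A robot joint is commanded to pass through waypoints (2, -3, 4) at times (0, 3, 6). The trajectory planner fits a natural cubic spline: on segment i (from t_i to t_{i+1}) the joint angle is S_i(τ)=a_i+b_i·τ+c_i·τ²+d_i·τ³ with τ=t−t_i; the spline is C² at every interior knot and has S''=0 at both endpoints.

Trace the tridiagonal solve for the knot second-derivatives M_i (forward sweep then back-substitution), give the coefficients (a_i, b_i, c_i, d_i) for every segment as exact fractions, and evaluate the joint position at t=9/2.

  seg 0: a=2 b=-8/3 c=0 d=1/9
  seg 1: a=-3 b=1/3 c=1 d=-1/9
S(9/2) = -5/8

Δ: Δ0=-5/3, Δ1=7/3
row 1: diag=12, rhs=24; c'=1/4, d'=2
back: M1=2
M: M0=0, M1=2, M2=0
seg 0: a=2, c=M0/2=0, d=(M1−M0)/(6·3)=1/9, b=Δ0−h0·(2M0+M1)/6=-8/3
seg 1: a=-3, c=M1/2=1, d=(M2−M1)/(6·3)=-1/9, b=Δ1−h1·(2M1+M2)/6=1/3
t_q=9/2 → seg 1, τ=3/2; S=-3+1/3·τ+1·τ²+-1/9·τ³=-5/8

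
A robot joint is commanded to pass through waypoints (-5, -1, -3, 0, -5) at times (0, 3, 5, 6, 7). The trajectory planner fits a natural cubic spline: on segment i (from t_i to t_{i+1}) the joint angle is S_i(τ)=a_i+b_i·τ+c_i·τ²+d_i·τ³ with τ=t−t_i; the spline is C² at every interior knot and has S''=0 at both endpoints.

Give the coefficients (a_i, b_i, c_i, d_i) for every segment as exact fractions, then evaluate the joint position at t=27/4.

  seg 0: a=-5 b=1771/642 c=0 d=-305/1926
  seg 1: a=-1 b=-487/321 c=-305/214 d=1081/1284
  seg 2: a=-3 b=926/321 c=388/107 d=-1127/321
  seg 3: a=0 b=-127/321 c=-739/107 d=739/321
S(27/4) = -21985/6848

Δ: Δ0=4/3, Δ1=-1, Δ2=3, Δ3=-5
row 1: diag=10, rhs=-14; c'=1/5, d'=-7/5
row 2: denom=6−2·1/5=28/5; d'=(24−2·-7/5)/(28/5)=67/14
row 3: denom=4−1·5/28=107/28; d'=(-48−1·67/14)/(107/28)=-1478/107
back: M3=-1478/107
back: M2=67/14−5/28·-1478/107=776/107
back: M1=-7/5−1/5·776/107=-305/107
M: M0=0, M1=-305/107, M2=776/107, M3=-1478/107, M4=0
seg 0: a=-5, c=M0/2=0, d=(M1−M0)/(6·3)=-305/1926, b=Δ0−h0·(2M0+M1)/6=1771/642
seg 1: a=-1, c=M1/2=-305/214, d=(M2−M1)/(6·2)=1081/1284, b=Δ1−h1·(2M1+M2)/6=-487/321
seg 2: a=-3, c=M2/2=388/107, d=(M3−M2)/(6·1)=-1127/321, b=Δ2−h2·(2M2+M3)/6=926/321
seg 3: a=0, c=M3/2=-739/107, d=(M4−M3)/(6·1)=739/321, b=Δ3−h3·(2M3+M4)/6=-127/321
t_q=27/4 → seg 3, τ=3/4; S=0+-127/321·τ+-739/107·τ²+739/321·τ³=-21985/6848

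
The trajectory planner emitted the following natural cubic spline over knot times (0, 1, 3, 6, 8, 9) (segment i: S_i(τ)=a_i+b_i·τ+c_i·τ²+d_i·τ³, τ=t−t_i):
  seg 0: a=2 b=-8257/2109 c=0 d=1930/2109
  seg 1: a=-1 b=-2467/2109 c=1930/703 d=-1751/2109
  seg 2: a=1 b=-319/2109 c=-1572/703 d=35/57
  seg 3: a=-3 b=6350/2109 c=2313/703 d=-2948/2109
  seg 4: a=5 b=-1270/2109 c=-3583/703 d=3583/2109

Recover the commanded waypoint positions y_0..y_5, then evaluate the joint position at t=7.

y_0=2 y_1=-1 y_2=1 y_3=-3 y_4=5 y_5=1
S(7) = 1338/703

y_0 = S_0(0) = a_0 = 2
y_1 = S_1(0) = a_1 = -1
y_2 = S_2(0) = a_2 = 1
y_3 = S_3(0) = a_3 = -3
y_4 = S_4(0) = a_4 = 5
y_5 = S_4(1) = 1
t_q=7 is in segment 3 (τ=1); S_3(τ)=1338/703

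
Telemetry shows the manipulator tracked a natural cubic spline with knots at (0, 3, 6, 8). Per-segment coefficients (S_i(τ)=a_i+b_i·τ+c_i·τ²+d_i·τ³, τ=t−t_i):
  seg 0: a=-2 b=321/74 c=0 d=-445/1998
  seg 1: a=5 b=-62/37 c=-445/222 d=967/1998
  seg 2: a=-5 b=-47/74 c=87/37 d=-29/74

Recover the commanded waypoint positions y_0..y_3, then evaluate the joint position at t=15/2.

y_0 = S_0(0) = a_0 = -2
y_1 = S_1(0) = a_1 = 5
y_2 = S_2(0) = a_2 = -5
y_3 = S_2(2) = 0
t_q=15/2 is in segment 2 (τ=3/2); S_2(τ)=-1175/592

y_0=-2 y_1=5 y_2=-5 y_3=0
S(15/2) = -1175/592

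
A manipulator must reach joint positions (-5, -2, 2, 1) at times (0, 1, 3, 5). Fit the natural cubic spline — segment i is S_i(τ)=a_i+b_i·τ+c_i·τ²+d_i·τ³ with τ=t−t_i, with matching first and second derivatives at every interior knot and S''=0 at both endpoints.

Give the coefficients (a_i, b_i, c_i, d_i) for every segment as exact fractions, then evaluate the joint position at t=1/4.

Δ: Δ0=3, Δ1=2, Δ2=-1/2
row 1: diag=6, rhs=-6; c'=1/3, d'=-1
row 2: denom=8−2·1/3=22/3; d'=(-15−2·-1)/(22/3)=-39/22
back: M2=-39/22
back: M1=-1−1/3·-39/22=-9/22
M: M0=0, M1=-9/22, M2=-39/22, M3=0
seg 0: a=-5, c=M0/2=0, d=(M1−M0)/(6·1)=-3/44, b=Δ0−h0·(2M0+M1)/6=135/44
seg 1: a=-2, c=M1/2=-9/44, d=(M2−M1)/(6·2)=-5/44, b=Δ1−h1·(2M1+M2)/6=63/22
seg 2: a=2, c=M2/2=-39/44, d=(M3−M2)/(6·2)=13/88, b=Δ2−h2·(2M2+M3)/6=15/22
t_q=1/4 → seg 0, τ=1/4; S=-5+135/44·τ+0·τ²+-3/44·τ³=-11923/2816

  seg 0: a=-5 b=135/44 c=0 d=-3/44
  seg 1: a=-2 b=63/22 c=-9/44 d=-5/44
  seg 2: a=2 b=15/22 c=-39/44 d=13/88
S(1/4) = -11923/2816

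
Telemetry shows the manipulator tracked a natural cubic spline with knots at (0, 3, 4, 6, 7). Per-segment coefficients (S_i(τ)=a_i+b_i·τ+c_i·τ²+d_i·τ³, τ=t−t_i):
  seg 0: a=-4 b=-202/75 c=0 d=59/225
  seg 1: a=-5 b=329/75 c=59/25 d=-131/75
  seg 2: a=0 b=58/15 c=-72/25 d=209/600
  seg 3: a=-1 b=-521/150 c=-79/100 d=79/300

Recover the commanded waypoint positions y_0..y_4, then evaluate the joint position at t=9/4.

y_0=-4 y_1=-5 y_2=0 y_3=-1 y_4=-5
S(9/4) = -11317/1600

y_0 = S_0(0) = a_0 = -4
y_1 = S_1(0) = a_1 = -5
y_2 = S_2(0) = a_2 = 0
y_3 = S_3(0) = a_3 = -1
y_4 = S_3(1) = -5
t_q=9/4 is in segment 0 (τ=9/4); S_0(τ)=-11317/1600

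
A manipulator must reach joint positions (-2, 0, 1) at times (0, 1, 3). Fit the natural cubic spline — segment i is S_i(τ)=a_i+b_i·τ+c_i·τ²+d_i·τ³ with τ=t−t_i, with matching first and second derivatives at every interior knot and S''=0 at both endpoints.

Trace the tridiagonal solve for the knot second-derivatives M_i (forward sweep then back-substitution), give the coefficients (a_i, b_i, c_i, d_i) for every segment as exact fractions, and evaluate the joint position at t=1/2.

  seg 0: a=-2 b=9/4 c=0 d=-1/4
  seg 1: a=0 b=3/2 c=-3/4 d=1/8
S(1/2) = -29/32

Δ: Δ0=2, Δ1=1/2
row 1: diag=6, rhs=-9; c'=1/3, d'=-3/2
back: M1=-3/2
M: M0=0, M1=-3/2, M2=0
seg 0: a=-2, c=M0/2=0, d=(M1−M0)/(6·1)=-1/4, b=Δ0−h0·(2M0+M1)/6=9/4
seg 1: a=0, c=M1/2=-3/4, d=(M2−M1)/(6·2)=1/8, b=Δ1−h1·(2M1+M2)/6=3/2
t_q=1/2 → seg 0, τ=1/2; S=-2+9/4·τ+0·τ²+-1/4·τ³=-29/32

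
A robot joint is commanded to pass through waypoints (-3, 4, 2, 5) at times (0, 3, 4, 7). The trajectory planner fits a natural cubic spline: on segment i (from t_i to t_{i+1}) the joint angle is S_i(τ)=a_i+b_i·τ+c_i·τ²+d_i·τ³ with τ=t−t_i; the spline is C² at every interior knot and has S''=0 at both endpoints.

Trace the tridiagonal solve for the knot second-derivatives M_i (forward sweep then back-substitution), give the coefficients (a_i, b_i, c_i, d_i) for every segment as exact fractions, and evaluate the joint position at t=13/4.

  seg 0: a=-3 b=260/63 c=0 d=-113/567
  seg 1: a=4 b=-79/63 c=-113/63 d=22/21
  seg 2: a=2 b=-107/63 c=85/63 d=-85/567
S(13/4) = 2413/672

Δ: Δ0=7/3, Δ1=-2, Δ2=1
row 1: diag=8, rhs=-26; c'=1/8, d'=-13/4
row 2: denom=8−1·1/8=63/8; d'=(18−1·-13/4)/(63/8)=170/63
back: M2=170/63
back: M1=-13/4−1/8·170/63=-226/63
M: M0=0, M1=-226/63, M2=170/63, M3=0
seg 0: a=-3, c=M0/2=0, d=(M1−M0)/(6·3)=-113/567, b=Δ0−h0·(2M0+M1)/6=260/63
seg 1: a=4, c=M1/2=-113/63, d=(M2−M1)/(6·1)=22/21, b=Δ1−h1·(2M1+M2)/6=-79/63
seg 2: a=2, c=M2/2=85/63, d=(M3−M2)/(6·3)=-85/567, b=Δ2−h2·(2M2+M3)/6=-107/63
t_q=13/4 → seg 1, τ=1/4; S=4+-79/63·τ+-113/63·τ²+22/21·τ³=2413/672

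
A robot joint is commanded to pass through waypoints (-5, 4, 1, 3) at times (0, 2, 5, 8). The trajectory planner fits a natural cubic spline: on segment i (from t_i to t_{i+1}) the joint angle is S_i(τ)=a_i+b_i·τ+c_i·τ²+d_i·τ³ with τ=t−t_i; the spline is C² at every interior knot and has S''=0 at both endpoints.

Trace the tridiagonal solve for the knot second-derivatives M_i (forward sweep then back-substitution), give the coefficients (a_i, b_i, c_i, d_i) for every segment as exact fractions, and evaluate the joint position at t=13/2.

Δ: Δ0=9/2, Δ1=-1, Δ2=2/3
row 1: diag=10, rhs=-33; c'=3/10, d'=-33/10
row 2: denom=12−3·3/10=111/10; d'=(10−3·-33/10)/(111/10)=199/111
back: M2=199/111
back: M1=-33/10−3/10·199/111=-142/37
M: M0=0, M1=-142/37, M2=199/111, M3=0
seg 0: a=-5, c=M0/2=0, d=(M1−M0)/(6·2)=-71/222, b=Δ0−h0·(2M0+M1)/6=1283/222
seg 1: a=4, c=M1/2=-71/37, d=(M2−M1)/(6·3)=625/1998, b=Δ1−h1·(2M1+M2)/6=431/222
seg 2: a=1, c=M2/2=199/222, d=(M3−M2)/(6·3)=-199/1998, b=Δ2−h2·(2M2+M3)/6=-125/111
t_q=13/2 → seg 2, τ=3/2; S=1+-125/111·τ+199/222·τ²+-199/1998·τ³=587/592

  seg 0: a=-5 b=1283/222 c=0 d=-71/222
  seg 1: a=4 b=431/222 c=-71/37 d=625/1998
  seg 2: a=1 b=-125/111 c=199/222 d=-199/1998
S(13/2) = 587/592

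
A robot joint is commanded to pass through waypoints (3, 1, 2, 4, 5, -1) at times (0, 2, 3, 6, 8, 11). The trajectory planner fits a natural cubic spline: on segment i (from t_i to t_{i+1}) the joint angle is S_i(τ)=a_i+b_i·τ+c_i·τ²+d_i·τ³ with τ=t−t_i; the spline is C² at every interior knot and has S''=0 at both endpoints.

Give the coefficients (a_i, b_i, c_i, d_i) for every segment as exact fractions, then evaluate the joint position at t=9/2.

Δ: Δ0=-1, Δ1=1, Δ2=2/3, Δ3=1/2, Δ4=-2
row 1: diag=6, rhs=12; c'=1/6, d'=2
row 2: denom=8−1·1/6=47/6; d'=(-2−1·2)/(47/6)=-24/47
row 3: denom=10−3·18/47=416/47; d'=(-1−3·-24/47)/(416/47)=25/416
row 4: denom=10−2·47/208=993/104; d'=(-15−2·25/416)/(993/104)=-3145/1986
back: M4=-3145/1986
back: M3=25/416−47/208·-3145/1986=415/993
back: M2=-24/47−18/47·415/993=-222/331
back: M1=2−1/6·-222/331=699/331
M: M0=0, M1=699/331, M2=-222/331, M3=415/993, M4=-3145/1986, M5=0
seg 0: a=3, c=M0/2=0, d=(M1−M0)/(6·2)=233/1324, b=Δ0−h0·(2M0+M1)/6=-564/331
seg 1: a=1, c=M1/2=699/662, d=(M2−M1)/(6·1)=-307/662, b=Δ1−h1·(2M1+M2)/6=135/331
seg 2: a=2, c=M2/2=-111/331, d=(M3−M2)/(6·3)=1081/17874, b=Δ2−h2·(2M2+M3)/6=747/662
seg 3: a=4, c=M3/2=415/1986, d=(M4−M3)/(6·2)=-1325/7944, b=Δ3−h3·(2M3+M4)/6=248/331
seg 4: a=5, c=M4/2=-3145/3972, d=(M5−M4)/(6·3)=3145/35748, b=Δ4−h4·(2M4+M5)/6=-827/1986
t_q=9/2 → seg 2, τ=3/2; S=2+747/662·τ+-111/331·τ²+1081/17874·τ³=16641/5296

  seg 0: a=3 b=-564/331 c=0 d=233/1324
  seg 1: a=1 b=135/331 c=699/662 d=-307/662
  seg 2: a=2 b=747/662 c=-111/331 d=1081/17874
  seg 3: a=4 b=248/331 c=415/1986 d=-1325/7944
  seg 4: a=5 b=-827/1986 c=-3145/3972 d=3145/35748
S(9/2) = 16641/5296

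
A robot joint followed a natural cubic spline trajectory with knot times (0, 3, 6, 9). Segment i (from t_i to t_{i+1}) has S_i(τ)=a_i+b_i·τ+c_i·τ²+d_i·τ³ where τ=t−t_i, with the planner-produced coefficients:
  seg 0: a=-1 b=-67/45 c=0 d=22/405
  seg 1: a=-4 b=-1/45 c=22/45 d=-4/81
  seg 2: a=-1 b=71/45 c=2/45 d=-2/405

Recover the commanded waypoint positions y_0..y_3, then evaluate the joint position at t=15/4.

y_0 = S_0(0) = a_0 = -1
y_1 = S_1(0) = a_1 = -4
y_2 = S_2(0) = a_2 = -1
y_3 = S_2(3) = 4
t_q=15/4 is in segment 1 (τ=3/4); S_1(τ)=-301/80

y_0=-1 y_1=-4 y_2=-1 y_3=4
S(15/4) = -301/80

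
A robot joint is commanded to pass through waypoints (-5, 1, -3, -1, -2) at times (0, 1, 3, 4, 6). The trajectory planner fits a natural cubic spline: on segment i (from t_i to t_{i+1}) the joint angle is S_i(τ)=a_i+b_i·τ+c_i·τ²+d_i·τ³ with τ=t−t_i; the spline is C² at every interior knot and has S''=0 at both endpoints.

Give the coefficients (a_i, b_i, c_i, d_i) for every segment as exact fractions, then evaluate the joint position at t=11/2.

Δ: Δ0=6, Δ1=-2, Δ2=2, Δ3=-1/2
row 1: diag=6, rhs=-48; c'=1/3, d'=-8
row 2: denom=6−2·1/3=16/3; d'=(24−2·-8)/(16/3)=15/2
row 3: denom=6−1·3/16=93/16; d'=(-15−1·15/2)/(93/16)=-120/31
back: M3=-120/31
back: M2=15/2−3/16·-120/31=255/31
back: M1=-8−1/3·255/31=-333/31
M: M0=0, M1=-333/31, M2=255/31, M3=-120/31, M4=0
seg 0: a=-5, c=M0/2=0, d=(M1−M0)/(6·1)=-111/62, b=Δ0−h0·(2M0+M1)/6=483/62
seg 1: a=1, c=M1/2=-333/62, d=(M2−M1)/(6·2)=49/31, b=Δ1−h1·(2M1+M2)/6=75/31
seg 2: a=-3, c=M2/2=255/62, d=(M3−M2)/(6·1)=-125/62, b=Δ2−h2·(2M2+M3)/6=-3/31
seg 3: a=-1, c=M3/2=-60/31, d=(M4−M3)/(6·2)=10/31, b=Δ3−h3·(2M3+M4)/6=129/62
t_q=11/2 → seg 3, τ=3/2; S=-1+129/62·τ+-60/31·τ²+10/31·τ³=-71/62

  seg 0: a=-5 b=483/62 c=0 d=-111/62
  seg 1: a=1 b=75/31 c=-333/62 d=49/31
  seg 2: a=-3 b=-3/31 c=255/62 d=-125/62
  seg 3: a=-1 b=129/62 c=-60/31 d=10/31
S(11/2) = -71/62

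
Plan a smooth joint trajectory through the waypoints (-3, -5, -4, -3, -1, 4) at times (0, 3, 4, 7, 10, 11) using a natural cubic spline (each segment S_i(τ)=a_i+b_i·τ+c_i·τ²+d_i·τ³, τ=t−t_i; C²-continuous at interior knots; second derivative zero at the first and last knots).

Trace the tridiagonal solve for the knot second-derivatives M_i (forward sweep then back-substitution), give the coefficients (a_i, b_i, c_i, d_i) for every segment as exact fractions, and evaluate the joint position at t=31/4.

Δ: Δ0=-2/3, Δ1=1, Δ2=1/3, Δ3=2/3, Δ4=5
row 1: diag=8, rhs=10; c'=1/8, d'=5/4
row 2: denom=8−1·1/8=63/8; d'=(-4−1·5/4)/(63/8)=-2/3
row 3: denom=12−3·8/21=76/7; d'=(2−3·-2/3)/(76/7)=7/19
row 4: denom=8−3·21/76=545/76; d'=(26−3·7/19)/(545/76)=1892/545
back: M4=1892/545
back: M3=7/19−21/76·1892/545=-322/545
back: M2=-2/3−8/21·-322/545=-722/1635
back: M1=5/4−1/8·-722/1635=2134/1635
M: M0=0, M1=2134/1635, M2=-722/1635, M3=-322/545, M4=1892/545, M5=0
seg 0: a=-3, c=M0/2=0, d=(M1−M0)/(6·3)=1067/14715, b=Δ0−h0·(2M0+M1)/6=-719/545
seg 1: a=-5, c=M1/2=1067/1635, d=(M2−M1)/(6·1)=-476/1635, b=Δ1−h1·(2M1+M2)/6=348/545
seg 2: a=-4, c=M2/2=-361/1635, d=(M3−M2)/(6·3)=-122/14715, b=Δ2−h2·(2M2+M3)/6=350/327
seg 3: a=-3, c=M3/2=-161/545, d=(M4−M3)/(6·3)=123/545, b=Δ3−h3·(2M3+M4)/6=-782/1635
seg 4: a=-1, c=M4/2=946/545, d=(M5−M4)/(6·1)=-946/1635, b=Δ4−h4·(2M4+M5)/6=6283/1635
t_q=31/4 → seg 3, τ=3/4; S=-3+-782/1635·τ+-161/545·τ²+123/545·τ³=-119627/34880

  seg 0: a=-3 b=-719/545 c=0 d=1067/14715
  seg 1: a=-5 b=348/545 c=1067/1635 d=-476/1635
  seg 2: a=-4 b=350/327 c=-361/1635 d=-122/14715
  seg 3: a=-3 b=-782/1635 c=-161/545 d=123/545
  seg 4: a=-1 b=6283/1635 c=946/545 d=-946/1635
S(31/4) = -119627/34880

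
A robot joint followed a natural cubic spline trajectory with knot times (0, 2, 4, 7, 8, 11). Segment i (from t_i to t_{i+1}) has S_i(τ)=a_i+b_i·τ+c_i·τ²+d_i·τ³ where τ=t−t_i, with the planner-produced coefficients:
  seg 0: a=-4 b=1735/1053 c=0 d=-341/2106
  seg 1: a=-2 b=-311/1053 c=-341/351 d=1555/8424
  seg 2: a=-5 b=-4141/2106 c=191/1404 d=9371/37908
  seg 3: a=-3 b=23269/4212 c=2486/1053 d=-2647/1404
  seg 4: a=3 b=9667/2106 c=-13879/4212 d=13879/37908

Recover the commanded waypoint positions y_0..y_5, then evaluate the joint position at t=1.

y_0=-4 y_1=-2 y_2=-5 y_3=-3 y_4=3 y_5=-3
S(1) = -1765/702

y_0 = S_0(0) = a_0 = -4
y_1 = S_1(0) = a_1 = -2
y_2 = S_2(0) = a_2 = -5
y_3 = S_3(0) = a_3 = -3
y_4 = S_4(0) = a_4 = 3
y_5 = S_4(3) = -3
t_q=1 is in segment 0 (τ=1); S_0(τ)=-1765/702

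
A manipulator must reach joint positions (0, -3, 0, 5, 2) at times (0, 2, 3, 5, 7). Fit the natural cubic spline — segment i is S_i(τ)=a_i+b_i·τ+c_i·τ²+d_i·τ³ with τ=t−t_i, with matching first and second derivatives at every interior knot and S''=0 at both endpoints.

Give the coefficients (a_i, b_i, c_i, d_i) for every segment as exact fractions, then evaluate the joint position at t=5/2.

Δ: Δ0=-3/2, Δ1=3, Δ2=5/2, Δ3=-3/2
row 1: diag=6, rhs=27; c'=1/6, d'=9/2
row 2: denom=6−1·1/6=35/6; d'=(-3−1·9/2)/(35/6)=-9/7
row 3: denom=8−2·12/35=256/35; d'=(-24−2·-9/7)/(256/35)=-375/128
back: M3=-375/128
back: M2=-9/7−12/35·-375/128=-9/32
back: M1=9/2−1/6·-9/32=291/64
M: M0=0, M1=291/64, M2=-9/32, M3=-375/128, M4=0
seg 0: a=0, c=M0/2=0, d=(M1−M0)/(6·2)=97/256, b=Δ0−h0·(2M0+M1)/6=-193/64
seg 1: a=-3, c=M1/2=291/128, d=(M2−M1)/(6·1)=-103/128, b=Δ1−h1·(2M1+M2)/6=49/32
seg 2: a=0, c=M2/2=-9/64, d=(M3−M2)/(6·2)=-113/512, b=Δ2−h2·(2M2+M3)/6=469/128
seg 3: a=5, c=M3/2=-375/256, d=(M4−M3)/(6·2)=125/512, b=Δ3−h3·(2M3+M4)/6=29/64
t_q=5/2 → seg 1, τ=1/2; S=-3+49/32·τ+291/128·τ²+-103/128·τ³=-1809/1024

  seg 0: a=0 b=-193/64 c=0 d=97/256
  seg 1: a=-3 b=49/32 c=291/128 d=-103/128
  seg 2: a=0 b=469/128 c=-9/64 d=-113/512
  seg 3: a=5 b=29/64 c=-375/256 d=125/512
S(5/2) = -1809/1024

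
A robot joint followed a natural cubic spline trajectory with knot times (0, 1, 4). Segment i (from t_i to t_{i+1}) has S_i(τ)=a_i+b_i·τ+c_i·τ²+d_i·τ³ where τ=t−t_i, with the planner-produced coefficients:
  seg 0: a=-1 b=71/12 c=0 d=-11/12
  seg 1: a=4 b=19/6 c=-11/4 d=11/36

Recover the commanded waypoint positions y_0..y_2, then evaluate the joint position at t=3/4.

y_0 = S_0(0) = a_0 = -1
y_1 = S_1(0) = a_1 = 4
y_2 = S_1(3) = -3
t_q=3/4 is in segment 0 (τ=3/4); S_0(τ)=781/256

y_0=-1 y_1=4 y_2=-3
S(3/4) = 781/256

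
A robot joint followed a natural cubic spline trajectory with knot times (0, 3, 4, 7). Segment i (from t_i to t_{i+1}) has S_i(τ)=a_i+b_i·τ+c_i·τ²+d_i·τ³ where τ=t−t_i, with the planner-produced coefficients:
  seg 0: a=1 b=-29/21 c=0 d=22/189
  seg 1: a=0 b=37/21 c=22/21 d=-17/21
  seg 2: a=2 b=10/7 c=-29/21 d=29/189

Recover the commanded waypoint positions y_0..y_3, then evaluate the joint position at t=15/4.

y_0 = S_0(0) = a_0 = 1
y_1 = S_1(0) = a_1 = 0
y_2 = S_2(0) = a_2 = 2
y_3 = S_2(3) = -2
t_q=15/4 is in segment 1 (τ=3/4); S_1(τ)=703/448

y_0=1 y_1=0 y_2=2 y_3=-2
S(15/4) = 703/448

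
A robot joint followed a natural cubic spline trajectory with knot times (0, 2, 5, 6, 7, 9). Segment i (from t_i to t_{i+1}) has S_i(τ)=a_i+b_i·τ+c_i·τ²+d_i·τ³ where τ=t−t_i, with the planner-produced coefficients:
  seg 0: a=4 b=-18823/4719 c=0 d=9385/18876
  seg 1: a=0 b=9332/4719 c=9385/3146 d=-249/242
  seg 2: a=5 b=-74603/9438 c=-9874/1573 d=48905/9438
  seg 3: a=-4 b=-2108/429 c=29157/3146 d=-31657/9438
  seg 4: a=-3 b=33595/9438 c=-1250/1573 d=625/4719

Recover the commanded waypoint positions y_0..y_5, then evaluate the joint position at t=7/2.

y_0 = S_0(0) = a_0 = 4
y_1 = S_1(0) = a_1 = 0
y_2 = S_2(0) = a_2 = 5
y_3 = S_3(0) = a_3 = -4
y_4 = S_4(0) = a_4 = -3
y_5 = S_4(2) = 2
t_q=7/2 is in segment 1 (τ=3/2); S_1(τ)=156187/25168

y_0=4 y_1=0 y_2=5 y_3=-4 y_4=-3 y_5=2
S(7/2) = 156187/25168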